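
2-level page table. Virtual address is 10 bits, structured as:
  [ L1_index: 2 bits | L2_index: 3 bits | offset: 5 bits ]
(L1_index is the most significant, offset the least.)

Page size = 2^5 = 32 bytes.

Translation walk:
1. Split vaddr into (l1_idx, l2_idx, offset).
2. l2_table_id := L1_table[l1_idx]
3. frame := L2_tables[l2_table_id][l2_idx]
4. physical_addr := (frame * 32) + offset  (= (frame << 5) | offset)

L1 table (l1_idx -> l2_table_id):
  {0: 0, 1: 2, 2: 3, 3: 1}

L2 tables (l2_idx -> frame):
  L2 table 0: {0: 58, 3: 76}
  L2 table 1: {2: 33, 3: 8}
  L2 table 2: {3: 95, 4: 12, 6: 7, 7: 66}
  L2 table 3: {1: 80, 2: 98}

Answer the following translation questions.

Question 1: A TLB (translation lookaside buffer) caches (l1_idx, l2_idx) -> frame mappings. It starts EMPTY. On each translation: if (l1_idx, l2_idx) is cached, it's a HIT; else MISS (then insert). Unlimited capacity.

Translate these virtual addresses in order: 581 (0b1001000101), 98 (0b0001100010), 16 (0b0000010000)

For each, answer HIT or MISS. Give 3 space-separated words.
Answer: MISS MISS MISS

Derivation:
vaddr=581: (2,2) not in TLB -> MISS, insert
vaddr=98: (0,3) not in TLB -> MISS, insert
vaddr=16: (0,0) not in TLB -> MISS, insert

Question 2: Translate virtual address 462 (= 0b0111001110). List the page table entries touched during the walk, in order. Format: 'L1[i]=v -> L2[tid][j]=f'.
vaddr = 462 = 0b0111001110
Split: l1_idx=1, l2_idx=6, offset=14

Answer: L1[1]=2 -> L2[2][6]=7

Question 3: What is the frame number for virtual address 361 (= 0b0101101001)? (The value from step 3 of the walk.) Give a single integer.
vaddr = 361: l1_idx=1, l2_idx=3
L1[1] = 2; L2[2][3] = 95

Answer: 95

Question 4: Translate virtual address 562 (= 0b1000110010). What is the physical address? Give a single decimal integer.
Answer: 2578

Derivation:
vaddr = 562 = 0b1000110010
Split: l1_idx=2, l2_idx=1, offset=18
L1[2] = 3
L2[3][1] = 80
paddr = 80 * 32 + 18 = 2578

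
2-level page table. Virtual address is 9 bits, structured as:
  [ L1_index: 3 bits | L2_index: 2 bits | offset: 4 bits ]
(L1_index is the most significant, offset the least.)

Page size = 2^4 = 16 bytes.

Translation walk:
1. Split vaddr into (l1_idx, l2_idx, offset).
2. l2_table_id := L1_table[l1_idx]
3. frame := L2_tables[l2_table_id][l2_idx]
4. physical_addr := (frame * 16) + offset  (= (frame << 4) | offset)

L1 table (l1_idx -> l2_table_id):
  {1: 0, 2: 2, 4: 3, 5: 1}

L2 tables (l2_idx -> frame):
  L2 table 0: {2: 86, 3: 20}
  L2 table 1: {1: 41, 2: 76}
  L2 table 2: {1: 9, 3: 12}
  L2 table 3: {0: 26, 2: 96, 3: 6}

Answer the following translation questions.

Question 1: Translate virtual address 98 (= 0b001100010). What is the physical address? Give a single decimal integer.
vaddr = 98 = 0b001100010
Split: l1_idx=1, l2_idx=2, offset=2
L1[1] = 0
L2[0][2] = 86
paddr = 86 * 16 + 2 = 1378

Answer: 1378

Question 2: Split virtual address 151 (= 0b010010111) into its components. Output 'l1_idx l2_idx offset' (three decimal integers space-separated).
vaddr = 151 = 0b010010111
  top 3 bits -> l1_idx = 2
  next 2 bits -> l2_idx = 1
  bottom 4 bits -> offset = 7

Answer: 2 1 7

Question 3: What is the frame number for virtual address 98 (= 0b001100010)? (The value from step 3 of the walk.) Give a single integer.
Answer: 86

Derivation:
vaddr = 98: l1_idx=1, l2_idx=2
L1[1] = 0; L2[0][2] = 86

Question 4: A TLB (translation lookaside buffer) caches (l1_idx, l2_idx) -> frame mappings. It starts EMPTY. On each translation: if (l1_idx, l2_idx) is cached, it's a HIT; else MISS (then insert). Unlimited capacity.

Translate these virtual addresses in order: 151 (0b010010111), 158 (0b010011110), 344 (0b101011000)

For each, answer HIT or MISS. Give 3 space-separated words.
vaddr=151: (2,1) not in TLB -> MISS, insert
vaddr=158: (2,1) in TLB -> HIT
vaddr=344: (5,1) not in TLB -> MISS, insert

Answer: MISS HIT MISS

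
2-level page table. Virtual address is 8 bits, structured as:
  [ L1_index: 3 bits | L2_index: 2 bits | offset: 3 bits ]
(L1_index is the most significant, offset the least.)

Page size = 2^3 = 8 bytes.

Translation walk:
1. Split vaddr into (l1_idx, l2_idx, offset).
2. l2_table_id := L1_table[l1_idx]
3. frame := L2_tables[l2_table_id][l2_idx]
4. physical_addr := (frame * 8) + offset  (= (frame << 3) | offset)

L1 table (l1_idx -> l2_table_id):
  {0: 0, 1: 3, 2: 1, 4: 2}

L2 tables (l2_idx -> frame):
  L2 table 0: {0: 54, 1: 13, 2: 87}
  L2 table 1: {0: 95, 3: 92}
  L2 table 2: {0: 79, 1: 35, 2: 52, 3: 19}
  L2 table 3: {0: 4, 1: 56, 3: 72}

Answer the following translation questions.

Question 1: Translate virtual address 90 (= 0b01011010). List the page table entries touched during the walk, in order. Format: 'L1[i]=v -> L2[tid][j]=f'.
vaddr = 90 = 0b01011010
Split: l1_idx=2, l2_idx=3, offset=2

Answer: L1[2]=1 -> L2[1][3]=92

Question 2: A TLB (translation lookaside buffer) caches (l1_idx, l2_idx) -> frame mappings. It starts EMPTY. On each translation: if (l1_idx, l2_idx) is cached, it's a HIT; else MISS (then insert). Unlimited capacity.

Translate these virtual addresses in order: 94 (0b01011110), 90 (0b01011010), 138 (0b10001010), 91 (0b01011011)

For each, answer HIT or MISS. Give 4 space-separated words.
vaddr=94: (2,3) not in TLB -> MISS, insert
vaddr=90: (2,3) in TLB -> HIT
vaddr=138: (4,1) not in TLB -> MISS, insert
vaddr=91: (2,3) in TLB -> HIT

Answer: MISS HIT MISS HIT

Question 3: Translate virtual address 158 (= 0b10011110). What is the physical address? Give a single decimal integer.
Answer: 158

Derivation:
vaddr = 158 = 0b10011110
Split: l1_idx=4, l2_idx=3, offset=6
L1[4] = 2
L2[2][3] = 19
paddr = 19 * 8 + 6 = 158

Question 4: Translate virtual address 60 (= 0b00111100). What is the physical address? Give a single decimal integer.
vaddr = 60 = 0b00111100
Split: l1_idx=1, l2_idx=3, offset=4
L1[1] = 3
L2[3][3] = 72
paddr = 72 * 8 + 4 = 580

Answer: 580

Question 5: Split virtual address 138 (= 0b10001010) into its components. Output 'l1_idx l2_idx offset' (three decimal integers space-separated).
Answer: 4 1 2

Derivation:
vaddr = 138 = 0b10001010
  top 3 bits -> l1_idx = 4
  next 2 bits -> l2_idx = 1
  bottom 3 bits -> offset = 2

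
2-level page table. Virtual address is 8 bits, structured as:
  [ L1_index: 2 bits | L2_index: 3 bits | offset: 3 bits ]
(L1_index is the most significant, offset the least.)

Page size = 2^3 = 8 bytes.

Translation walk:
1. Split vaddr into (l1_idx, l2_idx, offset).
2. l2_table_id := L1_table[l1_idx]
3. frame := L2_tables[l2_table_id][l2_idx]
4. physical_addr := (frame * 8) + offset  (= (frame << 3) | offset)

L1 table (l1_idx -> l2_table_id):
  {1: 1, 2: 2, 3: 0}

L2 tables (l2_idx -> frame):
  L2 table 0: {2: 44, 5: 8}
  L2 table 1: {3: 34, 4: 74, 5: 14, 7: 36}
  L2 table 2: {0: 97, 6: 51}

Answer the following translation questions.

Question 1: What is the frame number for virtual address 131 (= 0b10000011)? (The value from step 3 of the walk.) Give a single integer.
Answer: 97

Derivation:
vaddr = 131: l1_idx=2, l2_idx=0
L1[2] = 2; L2[2][0] = 97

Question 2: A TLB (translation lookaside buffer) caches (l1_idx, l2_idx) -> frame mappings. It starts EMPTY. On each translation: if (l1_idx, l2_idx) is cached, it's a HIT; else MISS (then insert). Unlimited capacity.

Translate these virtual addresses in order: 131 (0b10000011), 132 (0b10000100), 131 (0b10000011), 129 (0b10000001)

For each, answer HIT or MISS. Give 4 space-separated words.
Answer: MISS HIT HIT HIT

Derivation:
vaddr=131: (2,0) not in TLB -> MISS, insert
vaddr=132: (2,0) in TLB -> HIT
vaddr=131: (2,0) in TLB -> HIT
vaddr=129: (2,0) in TLB -> HIT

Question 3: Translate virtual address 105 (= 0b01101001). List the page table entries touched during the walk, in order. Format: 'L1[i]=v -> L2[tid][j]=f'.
vaddr = 105 = 0b01101001
Split: l1_idx=1, l2_idx=5, offset=1

Answer: L1[1]=1 -> L2[1][5]=14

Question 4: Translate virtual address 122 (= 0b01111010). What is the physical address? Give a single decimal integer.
Answer: 290

Derivation:
vaddr = 122 = 0b01111010
Split: l1_idx=1, l2_idx=7, offset=2
L1[1] = 1
L2[1][7] = 36
paddr = 36 * 8 + 2 = 290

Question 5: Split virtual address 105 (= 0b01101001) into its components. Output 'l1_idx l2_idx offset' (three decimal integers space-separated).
vaddr = 105 = 0b01101001
  top 2 bits -> l1_idx = 1
  next 3 bits -> l2_idx = 5
  bottom 3 bits -> offset = 1

Answer: 1 5 1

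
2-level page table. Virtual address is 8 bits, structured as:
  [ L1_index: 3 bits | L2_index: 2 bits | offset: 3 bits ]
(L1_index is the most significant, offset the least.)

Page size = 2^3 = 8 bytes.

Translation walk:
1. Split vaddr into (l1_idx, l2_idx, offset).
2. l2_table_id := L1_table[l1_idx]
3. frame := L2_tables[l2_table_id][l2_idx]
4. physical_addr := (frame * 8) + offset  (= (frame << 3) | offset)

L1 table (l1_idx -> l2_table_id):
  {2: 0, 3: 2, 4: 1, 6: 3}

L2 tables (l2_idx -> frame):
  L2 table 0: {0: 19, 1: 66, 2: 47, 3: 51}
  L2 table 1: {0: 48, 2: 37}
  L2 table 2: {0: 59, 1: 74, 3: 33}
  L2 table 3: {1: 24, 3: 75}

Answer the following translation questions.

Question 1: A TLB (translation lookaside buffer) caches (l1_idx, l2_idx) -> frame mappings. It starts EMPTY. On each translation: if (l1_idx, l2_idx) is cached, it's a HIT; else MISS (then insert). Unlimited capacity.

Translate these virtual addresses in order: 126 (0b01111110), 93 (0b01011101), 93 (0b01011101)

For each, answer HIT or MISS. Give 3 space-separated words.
vaddr=126: (3,3) not in TLB -> MISS, insert
vaddr=93: (2,3) not in TLB -> MISS, insert
vaddr=93: (2,3) in TLB -> HIT

Answer: MISS MISS HIT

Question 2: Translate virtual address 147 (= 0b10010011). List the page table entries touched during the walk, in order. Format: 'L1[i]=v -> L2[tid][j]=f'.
Answer: L1[4]=1 -> L2[1][2]=37

Derivation:
vaddr = 147 = 0b10010011
Split: l1_idx=4, l2_idx=2, offset=3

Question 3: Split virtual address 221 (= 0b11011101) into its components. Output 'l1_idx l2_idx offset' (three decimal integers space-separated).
vaddr = 221 = 0b11011101
  top 3 bits -> l1_idx = 6
  next 2 bits -> l2_idx = 3
  bottom 3 bits -> offset = 5

Answer: 6 3 5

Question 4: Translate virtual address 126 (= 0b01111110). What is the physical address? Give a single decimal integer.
Answer: 270

Derivation:
vaddr = 126 = 0b01111110
Split: l1_idx=3, l2_idx=3, offset=6
L1[3] = 2
L2[2][3] = 33
paddr = 33 * 8 + 6 = 270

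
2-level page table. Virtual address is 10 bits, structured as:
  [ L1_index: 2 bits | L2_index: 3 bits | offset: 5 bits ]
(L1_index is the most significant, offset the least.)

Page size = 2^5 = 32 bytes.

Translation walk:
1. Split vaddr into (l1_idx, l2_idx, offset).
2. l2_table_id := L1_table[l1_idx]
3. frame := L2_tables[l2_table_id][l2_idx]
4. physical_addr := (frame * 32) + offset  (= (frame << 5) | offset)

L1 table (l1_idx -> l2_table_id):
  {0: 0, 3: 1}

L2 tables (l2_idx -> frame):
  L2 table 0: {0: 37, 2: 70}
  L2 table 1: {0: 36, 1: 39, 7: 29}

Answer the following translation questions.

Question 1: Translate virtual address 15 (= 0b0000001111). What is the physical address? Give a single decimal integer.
Answer: 1199

Derivation:
vaddr = 15 = 0b0000001111
Split: l1_idx=0, l2_idx=0, offset=15
L1[0] = 0
L2[0][0] = 37
paddr = 37 * 32 + 15 = 1199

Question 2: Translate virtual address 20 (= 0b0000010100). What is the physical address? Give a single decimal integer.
Answer: 1204

Derivation:
vaddr = 20 = 0b0000010100
Split: l1_idx=0, l2_idx=0, offset=20
L1[0] = 0
L2[0][0] = 37
paddr = 37 * 32 + 20 = 1204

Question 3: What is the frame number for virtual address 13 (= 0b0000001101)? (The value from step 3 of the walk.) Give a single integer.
vaddr = 13: l1_idx=0, l2_idx=0
L1[0] = 0; L2[0][0] = 37

Answer: 37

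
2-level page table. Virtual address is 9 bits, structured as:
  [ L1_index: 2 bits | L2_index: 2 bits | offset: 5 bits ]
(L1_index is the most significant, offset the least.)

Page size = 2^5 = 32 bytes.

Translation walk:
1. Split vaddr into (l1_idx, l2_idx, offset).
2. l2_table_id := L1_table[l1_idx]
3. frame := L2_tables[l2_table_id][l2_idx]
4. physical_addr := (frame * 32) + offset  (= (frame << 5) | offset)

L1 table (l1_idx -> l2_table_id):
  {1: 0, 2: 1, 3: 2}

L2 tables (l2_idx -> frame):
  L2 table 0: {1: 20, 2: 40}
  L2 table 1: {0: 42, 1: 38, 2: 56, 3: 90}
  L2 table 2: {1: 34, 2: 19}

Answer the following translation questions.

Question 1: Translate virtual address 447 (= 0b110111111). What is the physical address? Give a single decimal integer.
vaddr = 447 = 0b110111111
Split: l1_idx=3, l2_idx=1, offset=31
L1[3] = 2
L2[2][1] = 34
paddr = 34 * 32 + 31 = 1119

Answer: 1119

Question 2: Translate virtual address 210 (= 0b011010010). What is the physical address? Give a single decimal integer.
Answer: 1298

Derivation:
vaddr = 210 = 0b011010010
Split: l1_idx=1, l2_idx=2, offset=18
L1[1] = 0
L2[0][2] = 40
paddr = 40 * 32 + 18 = 1298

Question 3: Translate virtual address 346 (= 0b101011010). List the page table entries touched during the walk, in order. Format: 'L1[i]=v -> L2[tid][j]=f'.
vaddr = 346 = 0b101011010
Split: l1_idx=2, l2_idx=2, offset=26

Answer: L1[2]=1 -> L2[1][2]=56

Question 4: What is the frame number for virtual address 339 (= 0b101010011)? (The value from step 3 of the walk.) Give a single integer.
Answer: 56

Derivation:
vaddr = 339: l1_idx=2, l2_idx=2
L1[2] = 1; L2[1][2] = 56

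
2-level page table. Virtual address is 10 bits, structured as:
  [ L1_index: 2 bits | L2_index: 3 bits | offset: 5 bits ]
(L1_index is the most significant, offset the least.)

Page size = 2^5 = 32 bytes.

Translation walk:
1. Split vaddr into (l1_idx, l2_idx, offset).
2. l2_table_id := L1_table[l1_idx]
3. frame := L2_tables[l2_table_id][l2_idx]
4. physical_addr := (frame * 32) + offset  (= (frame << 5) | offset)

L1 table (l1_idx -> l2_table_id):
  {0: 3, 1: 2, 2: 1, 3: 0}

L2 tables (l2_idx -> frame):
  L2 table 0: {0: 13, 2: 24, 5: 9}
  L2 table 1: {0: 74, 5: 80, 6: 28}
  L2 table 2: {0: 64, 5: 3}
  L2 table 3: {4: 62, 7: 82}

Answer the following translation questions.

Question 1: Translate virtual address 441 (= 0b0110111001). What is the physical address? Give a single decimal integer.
Answer: 121

Derivation:
vaddr = 441 = 0b0110111001
Split: l1_idx=1, l2_idx=5, offset=25
L1[1] = 2
L2[2][5] = 3
paddr = 3 * 32 + 25 = 121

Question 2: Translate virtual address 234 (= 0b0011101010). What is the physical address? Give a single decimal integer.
vaddr = 234 = 0b0011101010
Split: l1_idx=0, l2_idx=7, offset=10
L1[0] = 3
L2[3][7] = 82
paddr = 82 * 32 + 10 = 2634

Answer: 2634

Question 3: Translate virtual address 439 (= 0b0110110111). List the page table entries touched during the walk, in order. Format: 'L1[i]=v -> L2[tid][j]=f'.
vaddr = 439 = 0b0110110111
Split: l1_idx=1, l2_idx=5, offset=23

Answer: L1[1]=2 -> L2[2][5]=3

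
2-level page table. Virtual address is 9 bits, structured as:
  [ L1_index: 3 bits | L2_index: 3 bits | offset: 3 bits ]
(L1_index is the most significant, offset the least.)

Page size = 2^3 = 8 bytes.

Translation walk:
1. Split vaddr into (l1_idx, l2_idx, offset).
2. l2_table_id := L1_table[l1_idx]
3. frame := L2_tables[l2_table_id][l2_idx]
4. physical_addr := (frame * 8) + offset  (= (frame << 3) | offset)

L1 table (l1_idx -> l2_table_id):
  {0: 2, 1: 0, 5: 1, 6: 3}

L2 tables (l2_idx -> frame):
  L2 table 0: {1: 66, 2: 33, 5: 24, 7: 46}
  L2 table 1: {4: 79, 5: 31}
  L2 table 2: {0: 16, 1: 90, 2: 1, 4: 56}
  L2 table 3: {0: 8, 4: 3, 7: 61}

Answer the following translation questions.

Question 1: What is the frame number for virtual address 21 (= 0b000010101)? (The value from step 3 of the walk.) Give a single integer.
vaddr = 21: l1_idx=0, l2_idx=2
L1[0] = 2; L2[2][2] = 1

Answer: 1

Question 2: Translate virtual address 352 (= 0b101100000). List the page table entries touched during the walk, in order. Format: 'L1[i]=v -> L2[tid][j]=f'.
vaddr = 352 = 0b101100000
Split: l1_idx=5, l2_idx=4, offset=0

Answer: L1[5]=1 -> L2[1][4]=79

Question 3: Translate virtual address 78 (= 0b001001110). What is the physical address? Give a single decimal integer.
Answer: 534

Derivation:
vaddr = 78 = 0b001001110
Split: l1_idx=1, l2_idx=1, offset=6
L1[1] = 0
L2[0][1] = 66
paddr = 66 * 8 + 6 = 534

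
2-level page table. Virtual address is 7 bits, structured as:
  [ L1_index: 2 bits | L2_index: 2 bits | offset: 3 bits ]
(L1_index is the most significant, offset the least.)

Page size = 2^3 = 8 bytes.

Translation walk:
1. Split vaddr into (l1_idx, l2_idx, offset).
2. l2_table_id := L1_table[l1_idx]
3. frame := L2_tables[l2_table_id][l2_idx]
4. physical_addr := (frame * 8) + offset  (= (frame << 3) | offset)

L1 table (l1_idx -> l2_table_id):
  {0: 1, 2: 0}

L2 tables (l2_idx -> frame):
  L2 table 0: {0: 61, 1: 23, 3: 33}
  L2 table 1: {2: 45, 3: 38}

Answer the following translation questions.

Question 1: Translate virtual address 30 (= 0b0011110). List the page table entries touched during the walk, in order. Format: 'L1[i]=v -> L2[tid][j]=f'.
Answer: L1[0]=1 -> L2[1][3]=38

Derivation:
vaddr = 30 = 0b0011110
Split: l1_idx=0, l2_idx=3, offset=6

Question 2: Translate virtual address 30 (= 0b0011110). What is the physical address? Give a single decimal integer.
vaddr = 30 = 0b0011110
Split: l1_idx=0, l2_idx=3, offset=6
L1[0] = 1
L2[1][3] = 38
paddr = 38 * 8 + 6 = 310

Answer: 310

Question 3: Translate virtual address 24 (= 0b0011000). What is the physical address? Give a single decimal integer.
vaddr = 24 = 0b0011000
Split: l1_idx=0, l2_idx=3, offset=0
L1[0] = 1
L2[1][3] = 38
paddr = 38 * 8 + 0 = 304

Answer: 304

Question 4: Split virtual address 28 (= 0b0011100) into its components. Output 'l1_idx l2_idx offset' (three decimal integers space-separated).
vaddr = 28 = 0b0011100
  top 2 bits -> l1_idx = 0
  next 2 bits -> l2_idx = 3
  bottom 3 bits -> offset = 4

Answer: 0 3 4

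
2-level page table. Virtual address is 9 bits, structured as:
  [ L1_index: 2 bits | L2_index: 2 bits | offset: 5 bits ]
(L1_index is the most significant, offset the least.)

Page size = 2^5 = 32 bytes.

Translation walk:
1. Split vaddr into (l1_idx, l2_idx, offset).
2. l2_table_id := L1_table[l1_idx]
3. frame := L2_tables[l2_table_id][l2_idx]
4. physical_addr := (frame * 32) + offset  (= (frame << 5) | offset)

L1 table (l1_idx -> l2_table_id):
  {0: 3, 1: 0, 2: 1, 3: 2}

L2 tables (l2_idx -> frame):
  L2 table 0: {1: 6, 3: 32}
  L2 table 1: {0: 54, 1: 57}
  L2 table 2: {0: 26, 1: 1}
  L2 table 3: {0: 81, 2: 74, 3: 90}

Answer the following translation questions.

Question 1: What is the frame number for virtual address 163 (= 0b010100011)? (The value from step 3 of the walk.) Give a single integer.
vaddr = 163: l1_idx=1, l2_idx=1
L1[1] = 0; L2[0][1] = 6

Answer: 6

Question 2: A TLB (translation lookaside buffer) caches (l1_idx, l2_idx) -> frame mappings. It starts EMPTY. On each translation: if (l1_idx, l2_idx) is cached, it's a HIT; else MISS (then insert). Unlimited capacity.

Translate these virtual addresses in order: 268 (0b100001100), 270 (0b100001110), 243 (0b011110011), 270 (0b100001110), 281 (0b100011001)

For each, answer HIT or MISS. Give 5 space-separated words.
Answer: MISS HIT MISS HIT HIT

Derivation:
vaddr=268: (2,0) not in TLB -> MISS, insert
vaddr=270: (2,0) in TLB -> HIT
vaddr=243: (1,3) not in TLB -> MISS, insert
vaddr=270: (2,0) in TLB -> HIT
vaddr=281: (2,0) in TLB -> HIT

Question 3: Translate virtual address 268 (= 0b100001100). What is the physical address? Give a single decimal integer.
Answer: 1740

Derivation:
vaddr = 268 = 0b100001100
Split: l1_idx=2, l2_idx=0, offset=12
L1[2] = 1
L2[1][0] = 54
paddr = 54 * 32 + 12 = 1740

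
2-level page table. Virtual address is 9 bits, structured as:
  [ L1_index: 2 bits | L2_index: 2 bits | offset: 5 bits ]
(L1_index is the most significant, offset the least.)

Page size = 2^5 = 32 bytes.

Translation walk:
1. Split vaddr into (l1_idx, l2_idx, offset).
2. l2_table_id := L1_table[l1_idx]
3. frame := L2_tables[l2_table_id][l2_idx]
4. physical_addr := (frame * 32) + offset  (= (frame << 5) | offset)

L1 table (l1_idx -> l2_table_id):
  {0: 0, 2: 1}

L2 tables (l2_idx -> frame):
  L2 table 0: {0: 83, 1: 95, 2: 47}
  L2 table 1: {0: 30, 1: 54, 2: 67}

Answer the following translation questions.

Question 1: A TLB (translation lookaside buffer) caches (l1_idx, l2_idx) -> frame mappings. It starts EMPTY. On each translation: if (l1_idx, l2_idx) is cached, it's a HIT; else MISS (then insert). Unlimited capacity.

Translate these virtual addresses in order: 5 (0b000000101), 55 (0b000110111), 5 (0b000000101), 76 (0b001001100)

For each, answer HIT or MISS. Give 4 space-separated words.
Answer: MISS MISS HIT MISS

Derivation:
vaddr=5: (0,0) not in TLB -> MISS, insert
vaddr=55: (0,1) not in TLB -> MISS, insert
vaddr=5: (0,0) in TLB -> HIT
vaddr=76: (0,2) not in TLB -> MISS, insert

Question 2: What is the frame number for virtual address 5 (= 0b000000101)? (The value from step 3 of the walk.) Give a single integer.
vaddr = 5: l1_idx=0, l2_idx=0
L1[0] = 0; L2[0][0] = 83

Answer: 83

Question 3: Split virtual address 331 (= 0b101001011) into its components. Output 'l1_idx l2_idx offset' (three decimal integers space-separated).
Answer: 2 2 11

Derivation:
vaddr = 331 = 0b101001011
  top 2 bits -> l1_idx = 2
  next 2 bits -> l2_idx = 2
  bottom 5 bits -> offset = 11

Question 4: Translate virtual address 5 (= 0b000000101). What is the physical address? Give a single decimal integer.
Answer: 2661

Derivation:
vaddr = 5 = 0b000000101
Split: l1_idx=0, l2_idx=0, offset=5
L1[0] = 0
L2[0][0] = 83
paddr = 83 * 32 + 5 = 2661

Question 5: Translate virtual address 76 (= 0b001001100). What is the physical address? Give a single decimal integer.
vaddr = 76 = 0b001001100
Split: l1_idx=0, l2_idx=2, offset=12
L1[0] = 0
L2[0][2] = 47
paddr = 47 * 32 + 12 = 1516

Answer: 1516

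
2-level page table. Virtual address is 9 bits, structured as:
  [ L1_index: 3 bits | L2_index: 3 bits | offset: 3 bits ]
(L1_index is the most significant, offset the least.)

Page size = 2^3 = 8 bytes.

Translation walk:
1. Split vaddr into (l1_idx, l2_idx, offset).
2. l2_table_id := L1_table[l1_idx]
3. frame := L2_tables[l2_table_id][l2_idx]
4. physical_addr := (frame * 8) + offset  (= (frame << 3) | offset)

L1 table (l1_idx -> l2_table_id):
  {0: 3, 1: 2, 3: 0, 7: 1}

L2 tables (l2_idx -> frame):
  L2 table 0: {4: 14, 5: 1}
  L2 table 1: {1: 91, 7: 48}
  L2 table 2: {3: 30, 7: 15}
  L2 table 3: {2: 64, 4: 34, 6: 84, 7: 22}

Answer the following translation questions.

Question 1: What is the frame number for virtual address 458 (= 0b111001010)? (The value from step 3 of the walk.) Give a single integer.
Answer: 91

Derivation:
vaddr = 458: l1_idx=7, l2_idx=1
L1[7] = 1; L2[1][1] = 91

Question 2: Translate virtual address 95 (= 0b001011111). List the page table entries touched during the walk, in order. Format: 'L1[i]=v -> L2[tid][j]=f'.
vaddr = 95 = 0b001011111
Split: l1_idx=1, l2_idx=3, offset=7

Answer: L1[1]=2 -> L2[2][3]=30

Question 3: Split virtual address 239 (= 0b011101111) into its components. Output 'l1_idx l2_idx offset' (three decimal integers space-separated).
Answer: 3 5 7

Derivation:
vaddr = 239 = 0b011101111
  top 3 bits -> l1_idx = 3
  next 3 bits -> l2_idx = 5
  bottom 3 bits -> offset = 7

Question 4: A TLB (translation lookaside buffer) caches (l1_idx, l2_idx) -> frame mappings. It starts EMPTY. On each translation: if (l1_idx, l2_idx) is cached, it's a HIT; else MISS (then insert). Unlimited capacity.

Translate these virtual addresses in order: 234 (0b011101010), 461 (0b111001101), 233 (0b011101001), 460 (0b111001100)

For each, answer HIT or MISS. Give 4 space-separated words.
Answer: MISS MISS HIT HIT

Derivation:
vaddr=234: (3,5) not in TLB -> MISS, insert
vaddr=461: (7,1) not in TLB -> MISS, insert
vaddr=233: (3,5) in TLB -> HIT
vaddr=460: (7,1) in TLB -> HIT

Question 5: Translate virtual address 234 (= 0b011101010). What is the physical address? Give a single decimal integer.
vaddr = 234 = 0b011101010
Split: l1_idx=3, l2_idx=5, offset=2
L1[3] = 0
L2[0][5] = 1
paddr = 1 * 8 + 2 = 10

Answer: 10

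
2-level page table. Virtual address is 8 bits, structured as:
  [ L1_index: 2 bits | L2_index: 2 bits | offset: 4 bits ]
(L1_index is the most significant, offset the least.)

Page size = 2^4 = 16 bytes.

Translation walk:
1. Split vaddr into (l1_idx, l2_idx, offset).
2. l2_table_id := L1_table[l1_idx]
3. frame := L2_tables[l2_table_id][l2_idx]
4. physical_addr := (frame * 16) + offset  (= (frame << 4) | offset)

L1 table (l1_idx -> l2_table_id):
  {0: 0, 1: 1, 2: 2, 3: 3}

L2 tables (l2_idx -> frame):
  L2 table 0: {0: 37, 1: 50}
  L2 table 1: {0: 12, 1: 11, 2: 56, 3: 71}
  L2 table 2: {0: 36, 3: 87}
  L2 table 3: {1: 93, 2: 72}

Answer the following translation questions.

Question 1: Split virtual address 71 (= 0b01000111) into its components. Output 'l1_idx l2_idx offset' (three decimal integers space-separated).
Answer: 1 0 7

Derivation:
vaddr = 71 = 0b01000111
  top 2 bits -> l1_idx = 1
  next 2 bits -> l2_idx = 0
  bottom 4 bits -> offset = 7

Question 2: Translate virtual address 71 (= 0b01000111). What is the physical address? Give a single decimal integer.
vaddr = 71 = 0b01000111
Split: l1_idx=1, l2_idx=0, offset=7
L1[1] = 1
L2[1][0] = 12
paddr = 12 * 16 + 7 = 199

Answer: 199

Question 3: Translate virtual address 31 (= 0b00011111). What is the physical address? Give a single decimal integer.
Answer: 815

Derivation:
vaddr = 31 = 0b00011111
Split: l1_idx=0, l2_idx=1, offset=15
L1[0] = 0
L2[0][1] = 50
paddr = 50 * 16 + 15 = 815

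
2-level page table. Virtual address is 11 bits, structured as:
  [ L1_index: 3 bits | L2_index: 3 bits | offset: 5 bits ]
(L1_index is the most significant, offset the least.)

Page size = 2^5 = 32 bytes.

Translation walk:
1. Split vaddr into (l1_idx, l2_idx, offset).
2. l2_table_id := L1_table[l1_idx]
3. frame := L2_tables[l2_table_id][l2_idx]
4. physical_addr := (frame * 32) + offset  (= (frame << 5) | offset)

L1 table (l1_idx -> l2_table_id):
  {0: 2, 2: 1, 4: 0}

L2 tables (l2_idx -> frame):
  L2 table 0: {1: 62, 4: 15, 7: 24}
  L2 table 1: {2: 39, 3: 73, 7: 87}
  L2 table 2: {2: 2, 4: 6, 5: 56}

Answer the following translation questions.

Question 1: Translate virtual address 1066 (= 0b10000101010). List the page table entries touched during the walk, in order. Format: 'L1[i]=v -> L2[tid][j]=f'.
vaddr = 1066 = 0b10000101010
Split: l1_idx=4, l2_idx=1, offset=10

Answer: L1[4]=0 -> L2[0][1]=62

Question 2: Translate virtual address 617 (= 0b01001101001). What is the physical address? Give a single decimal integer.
Answer: 2345

Derivation:
vaddr = 617 = 0b01001101001
Split: l1_idx=2, l2_idx=3, offset=9
L1[2] = 1
L2[1][3] = 73
paddr = 73 * 32 + 9 = 2345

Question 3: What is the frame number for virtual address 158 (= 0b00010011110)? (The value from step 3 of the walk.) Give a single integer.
Answer: 6

Derivation:
vaddr = 158: l1_idx=0, l2_idx=4
L1[0] = 2; L2[2][4] = 6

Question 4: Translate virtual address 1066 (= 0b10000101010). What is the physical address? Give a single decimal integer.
vaddr = 1066 = 0b10000101010
Split: l1_idx=4, l2_idx=1, offset=10
L1[4] = 0
L2[0][1] = 62
paddr = 62 * 32 + 10 = 1994

Answer: 1994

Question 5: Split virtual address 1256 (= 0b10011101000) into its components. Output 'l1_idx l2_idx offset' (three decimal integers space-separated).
Answer: 4 7 8

Derivation:
vaddr = 1256 = 0b10011101000
  top 3 bits -> l1_idx = 4
  next 3 bits -> l2_idx = 7
  bottom 5 bits -> offset = 8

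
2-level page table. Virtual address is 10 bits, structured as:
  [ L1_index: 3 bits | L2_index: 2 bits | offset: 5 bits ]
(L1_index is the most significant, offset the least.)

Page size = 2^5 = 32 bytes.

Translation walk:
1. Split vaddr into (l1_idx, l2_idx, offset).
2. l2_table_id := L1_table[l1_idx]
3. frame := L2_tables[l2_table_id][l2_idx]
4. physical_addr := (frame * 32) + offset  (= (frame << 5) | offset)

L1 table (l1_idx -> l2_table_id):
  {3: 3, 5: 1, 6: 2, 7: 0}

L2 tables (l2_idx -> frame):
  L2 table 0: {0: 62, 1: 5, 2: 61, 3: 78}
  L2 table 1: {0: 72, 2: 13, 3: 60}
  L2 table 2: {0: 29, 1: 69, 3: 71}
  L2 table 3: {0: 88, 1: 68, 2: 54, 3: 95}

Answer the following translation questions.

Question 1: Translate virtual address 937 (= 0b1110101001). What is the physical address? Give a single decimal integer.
vaddr = 937 = 0b1110101001
Split: l1_idx=7, l2_idx=1, offset=9
L1[7] = 0
L2[0][1] = 5
paddr = 5 * 32 + 9 = 169

Answer: 169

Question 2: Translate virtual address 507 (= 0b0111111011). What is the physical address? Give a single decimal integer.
vaddr = 507 = 0b0111111011
Split: l1_idx=3, l2_idx=3, offset=27
L1[3] = 3
L2[3][3] = 95
paddr = 95 * 32 + 27 = 3067

Answer: 3067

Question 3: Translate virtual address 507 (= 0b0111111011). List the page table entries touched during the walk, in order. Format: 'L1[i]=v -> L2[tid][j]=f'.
Answer: L1[3]=3 -> L2[3][3]=95

Derivation:
vaddr = 507 = 0b0111111011
Split: l1_idx=3, l2_idx=3, offset=27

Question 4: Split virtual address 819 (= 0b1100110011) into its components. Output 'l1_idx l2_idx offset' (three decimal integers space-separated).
vaddr = 819 = 0b1100110011
  top 3 bits -> l1_idx = 6
  next 2 bits -> l2_idx = 1
  bottom 5 bits -> offset = 19

Answer: 6 1 19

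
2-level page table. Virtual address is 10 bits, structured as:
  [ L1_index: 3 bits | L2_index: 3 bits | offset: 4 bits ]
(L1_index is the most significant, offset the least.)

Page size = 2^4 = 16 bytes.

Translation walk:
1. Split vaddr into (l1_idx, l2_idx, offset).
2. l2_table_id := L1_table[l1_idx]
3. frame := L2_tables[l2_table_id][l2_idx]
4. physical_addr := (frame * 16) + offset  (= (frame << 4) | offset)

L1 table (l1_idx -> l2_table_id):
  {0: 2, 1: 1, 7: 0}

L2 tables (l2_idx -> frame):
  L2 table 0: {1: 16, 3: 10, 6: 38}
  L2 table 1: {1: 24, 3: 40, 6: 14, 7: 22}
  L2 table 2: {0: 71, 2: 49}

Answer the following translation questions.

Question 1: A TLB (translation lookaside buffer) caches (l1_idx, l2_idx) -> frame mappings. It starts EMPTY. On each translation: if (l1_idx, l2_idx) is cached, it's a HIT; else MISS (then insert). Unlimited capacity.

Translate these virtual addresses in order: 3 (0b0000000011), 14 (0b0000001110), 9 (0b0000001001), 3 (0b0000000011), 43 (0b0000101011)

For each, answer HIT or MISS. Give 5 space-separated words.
Answer: MISS HIT HIT HIT MISS

Derivation:
vaddr=3: (0,0) not in TLB -> MISS, insert
vaddr=14: (0,0) in TLB -> HIT
vaddr=9: (0,0) in TLB -> HIT
vaddr=3: (0,0) in TLB -> HIT
vaddr=43: (0,2) not in TLB -> MISS, insert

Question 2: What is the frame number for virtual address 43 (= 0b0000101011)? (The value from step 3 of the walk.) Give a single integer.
Answer: 49

Derivation:
vaddr = 43: l1_idx=0, l2_idx=2
L1[0] = 2; L2[2][2] = 49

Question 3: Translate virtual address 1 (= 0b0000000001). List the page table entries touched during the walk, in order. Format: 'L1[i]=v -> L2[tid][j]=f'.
Answer: L1[0]=2 -> L2[2][0]=71

Derivation:
vaddr = 1 = 0b0000000001
Split: l1_idx=0, l2_idx=0, offset=1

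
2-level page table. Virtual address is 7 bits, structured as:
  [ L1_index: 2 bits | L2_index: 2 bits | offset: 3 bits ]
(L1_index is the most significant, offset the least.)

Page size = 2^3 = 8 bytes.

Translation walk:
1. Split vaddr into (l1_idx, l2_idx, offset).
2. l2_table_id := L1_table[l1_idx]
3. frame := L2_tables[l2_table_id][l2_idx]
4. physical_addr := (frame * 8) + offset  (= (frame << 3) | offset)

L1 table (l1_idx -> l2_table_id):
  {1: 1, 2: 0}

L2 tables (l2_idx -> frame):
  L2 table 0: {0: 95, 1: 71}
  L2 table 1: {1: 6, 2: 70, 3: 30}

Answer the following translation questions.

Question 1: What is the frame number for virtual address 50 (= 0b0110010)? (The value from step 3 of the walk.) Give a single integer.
Answer: 70

Derivation:
vaddr = 50: l1_idx=1, l2_idx=2
L1[1] = 1; L2[1][2] = 70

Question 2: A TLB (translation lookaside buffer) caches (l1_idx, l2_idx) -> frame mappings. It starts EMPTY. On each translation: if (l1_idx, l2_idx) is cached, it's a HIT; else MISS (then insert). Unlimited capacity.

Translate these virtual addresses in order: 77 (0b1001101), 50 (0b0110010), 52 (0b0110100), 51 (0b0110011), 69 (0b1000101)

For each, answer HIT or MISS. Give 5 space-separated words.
vaddr=77: (2,1) not in TLB -> MISS, insert
vaddr=50: (1,2) not in TLB -> MISS, insert
vaddr=52: (1,2) in TLB -> HIT
vaddr=51: (1,2) in TLB -> HIT
vaddr=69: (2,0) not in TLB -> MISS, insert

Answer: MISS MISS HIT HIT MISS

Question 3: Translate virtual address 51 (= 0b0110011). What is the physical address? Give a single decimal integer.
vaddr = 51 = 0b0110011
Split: l1_idx=1, l2_idx=2, offset=3
L1[1] = 1
L2[1][2] = 70
paddr = 70 * 8 + 3 = 563

Answer: 563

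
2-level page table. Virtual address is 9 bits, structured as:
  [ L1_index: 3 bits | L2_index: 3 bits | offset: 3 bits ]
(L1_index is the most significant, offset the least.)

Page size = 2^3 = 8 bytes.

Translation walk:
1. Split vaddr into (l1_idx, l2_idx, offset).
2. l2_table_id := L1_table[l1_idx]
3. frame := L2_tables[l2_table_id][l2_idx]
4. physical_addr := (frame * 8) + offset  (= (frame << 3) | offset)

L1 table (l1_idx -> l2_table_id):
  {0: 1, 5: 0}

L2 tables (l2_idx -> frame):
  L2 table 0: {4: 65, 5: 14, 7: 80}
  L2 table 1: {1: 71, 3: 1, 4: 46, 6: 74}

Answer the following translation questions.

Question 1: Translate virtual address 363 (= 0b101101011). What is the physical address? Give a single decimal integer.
vaddr = 363 = 0b101101011
Split: l1_idx=5, l2_idx=5, offset=3
L1[5] = 0
L2[0][5] = 14
paddr = 14 * 8 + 3 = 115

Answer: 115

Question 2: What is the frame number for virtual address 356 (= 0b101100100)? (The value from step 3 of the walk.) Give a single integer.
Answer: 65

Derivation:
vaddr = 356: l1_idx=5, l2_idx=4
L1[5] = 0; L2[0][4] = 65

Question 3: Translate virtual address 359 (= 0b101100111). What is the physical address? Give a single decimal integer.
vaddr = 359 = 0b101100111
Split: l1_idx=5, l2_idx=4, offset=7
L1[5] = 0
L2[0][4] = 65
paddr = 65 * 8 + 7 = 527

Answer: 527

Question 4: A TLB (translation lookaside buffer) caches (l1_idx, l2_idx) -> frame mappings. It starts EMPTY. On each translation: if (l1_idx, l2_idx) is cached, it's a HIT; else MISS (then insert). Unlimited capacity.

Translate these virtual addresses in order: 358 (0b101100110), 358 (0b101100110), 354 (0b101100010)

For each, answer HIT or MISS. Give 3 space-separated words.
vaddr=358: (5,4) not in TLB -> MISS, insert
vaddr=358: (5,4) in TLB -> HIT
vaddr=354: (5,4) in TLB -> HIT

Answer: MISS HIT HIT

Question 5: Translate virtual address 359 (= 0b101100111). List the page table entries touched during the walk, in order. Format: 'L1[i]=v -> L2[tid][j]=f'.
Answer: L1[5]=0 -> L2[0][4]=65

Derivation:
vaddr = 359 = 0b101100111
Split: l1_idx=5, l2_idx=4, offset=7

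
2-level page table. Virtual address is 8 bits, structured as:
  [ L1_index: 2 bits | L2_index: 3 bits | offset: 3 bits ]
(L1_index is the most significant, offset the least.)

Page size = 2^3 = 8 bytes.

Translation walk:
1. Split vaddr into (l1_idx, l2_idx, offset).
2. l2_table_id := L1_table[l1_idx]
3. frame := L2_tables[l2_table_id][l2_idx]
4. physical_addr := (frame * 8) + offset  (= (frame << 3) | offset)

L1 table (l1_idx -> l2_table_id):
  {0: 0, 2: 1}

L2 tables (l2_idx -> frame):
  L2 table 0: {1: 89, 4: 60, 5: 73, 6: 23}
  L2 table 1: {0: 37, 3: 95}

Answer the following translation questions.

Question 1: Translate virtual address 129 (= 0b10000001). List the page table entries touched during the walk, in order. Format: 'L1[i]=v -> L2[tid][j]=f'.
vaddr = 129 = 0b10000001
Split: l1_idx=2, l2_idx=0, offset=1

Answer: L1[2]=1 -> L2[1][0]=37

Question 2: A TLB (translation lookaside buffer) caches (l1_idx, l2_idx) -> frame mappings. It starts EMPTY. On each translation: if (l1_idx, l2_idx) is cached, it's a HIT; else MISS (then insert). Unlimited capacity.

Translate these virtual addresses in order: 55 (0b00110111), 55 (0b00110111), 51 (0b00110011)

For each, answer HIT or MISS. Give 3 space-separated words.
vaddr=55: (0,6) not in TLB -> MISS, insert
vaddr=55: (0,6) in TLB -> HIT
vaddr=51: (0,6) in TLB -> HIT

Answer: MISS HIT HIT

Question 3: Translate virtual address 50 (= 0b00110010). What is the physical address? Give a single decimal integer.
vaddr = 50 = 0b00110010
Split: l1_idx=0, l2_idx=6, offset=2
L1[0] = 0
L2[0][6] = 23
paddr = 23 * 8 + 2 = 186

Answer: 186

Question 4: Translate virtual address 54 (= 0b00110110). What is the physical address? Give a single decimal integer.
vaddr = 54 = 0b00110110
Split: l1_idx=0, l2_idx=6, offset=6
L1[0] = 0
L2[0][6] = 23
paddr = 23 * 8 + 6 = 190

Answer: 190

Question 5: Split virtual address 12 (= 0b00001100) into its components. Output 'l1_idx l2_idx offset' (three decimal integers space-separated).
Answer: 0 1 4

Derivation:
vaddr = 12 = 0b00001100
  top 2 bits -> l1_idx = 0
  next 3 bits -> l2_idx = 1
  bottom 3 bits -> offset = 4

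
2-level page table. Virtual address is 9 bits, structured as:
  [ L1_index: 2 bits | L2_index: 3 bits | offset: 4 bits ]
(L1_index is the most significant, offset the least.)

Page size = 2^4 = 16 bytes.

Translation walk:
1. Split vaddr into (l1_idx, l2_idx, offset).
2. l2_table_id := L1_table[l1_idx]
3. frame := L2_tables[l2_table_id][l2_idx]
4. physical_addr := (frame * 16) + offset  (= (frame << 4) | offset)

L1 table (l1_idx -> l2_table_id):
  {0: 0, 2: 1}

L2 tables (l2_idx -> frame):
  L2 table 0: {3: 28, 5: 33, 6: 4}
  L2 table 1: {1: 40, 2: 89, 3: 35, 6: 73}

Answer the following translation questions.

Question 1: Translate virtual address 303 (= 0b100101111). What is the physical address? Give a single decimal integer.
Answer: 1439

Derivation:
vaddr = 303 = 0b100101111
Split: l1_idx=2, l2_idx=2, offset=15
L1[2] = 1
L2[1][2] = 89
paddr = 89 * 16 + 15 = 1439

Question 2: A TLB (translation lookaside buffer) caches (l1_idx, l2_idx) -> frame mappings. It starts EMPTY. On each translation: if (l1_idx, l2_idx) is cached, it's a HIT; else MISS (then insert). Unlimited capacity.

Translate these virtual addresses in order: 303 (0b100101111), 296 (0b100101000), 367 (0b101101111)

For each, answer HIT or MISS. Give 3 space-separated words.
Answer: MISS HIT MISS

Derivation:
vaddr=303: (2,2) not in TLB -> MISS, insert
vaddr=296: (2,2) in TLB -> HIT
vaddr=367: (2,6) not in TLB -> MISS, insert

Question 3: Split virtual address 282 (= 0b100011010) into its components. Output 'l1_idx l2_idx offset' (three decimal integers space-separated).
vaddr = 282 = 0b100011010
  top 2 bits -> l1_idx = 2
  next 3 bits -> l2_idx = 1
  bottom 4 bits -> offset = 10

Answer: 2 1 10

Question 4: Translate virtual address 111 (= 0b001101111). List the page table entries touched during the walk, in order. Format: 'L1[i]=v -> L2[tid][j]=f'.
Answer: L1[0]=0 -> L2[0][6]=4

Derivation:
vaddr = 111 = 0b001101111
Split: l1_idx=0, l2_idx=6, offset=15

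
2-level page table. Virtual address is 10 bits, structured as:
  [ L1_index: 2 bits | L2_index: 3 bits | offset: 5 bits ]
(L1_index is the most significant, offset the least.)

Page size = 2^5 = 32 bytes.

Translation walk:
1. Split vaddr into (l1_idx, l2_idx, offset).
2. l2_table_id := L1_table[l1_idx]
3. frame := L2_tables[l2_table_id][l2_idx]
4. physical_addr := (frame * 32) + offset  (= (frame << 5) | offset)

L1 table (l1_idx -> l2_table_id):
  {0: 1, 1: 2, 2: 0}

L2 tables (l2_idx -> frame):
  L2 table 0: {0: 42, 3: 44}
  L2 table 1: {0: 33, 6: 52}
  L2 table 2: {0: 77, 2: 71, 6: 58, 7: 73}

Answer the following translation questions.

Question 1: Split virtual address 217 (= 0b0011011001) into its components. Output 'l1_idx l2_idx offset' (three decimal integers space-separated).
Answer: 0 6 25

Derivation:
vaddr = 217 = 0b0011011001
  top 2 bits -> l1_idx = 0
  next 3 bits -> l2_idx = 6
  bottom 5 bits -> offset = 25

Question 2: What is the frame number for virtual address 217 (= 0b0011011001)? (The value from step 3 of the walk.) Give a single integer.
vaddr = 217: l1_idx=0, l2_idx=6
L1[0] = 1; L2[1][6] = 52

Answer: 52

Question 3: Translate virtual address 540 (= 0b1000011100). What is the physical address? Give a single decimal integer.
vaddr = 540 = 0b1000011100
Split: l1_idx=2, l2_idx=0, offset=28
L1[2] = 0
L2[0][0] = 42
paddr = 42 * 32 + 28 = 1372

Answer: 1372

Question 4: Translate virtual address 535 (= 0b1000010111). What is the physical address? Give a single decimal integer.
Answer: 1367

Derivation:
vaddr = 535 = 0b1000010111
Split: l1_idx=2, l2_idx=0, offset=23
L1[2] = 0
L2[0][0] = 42
paddr = 42 * 32 + 23 = 1367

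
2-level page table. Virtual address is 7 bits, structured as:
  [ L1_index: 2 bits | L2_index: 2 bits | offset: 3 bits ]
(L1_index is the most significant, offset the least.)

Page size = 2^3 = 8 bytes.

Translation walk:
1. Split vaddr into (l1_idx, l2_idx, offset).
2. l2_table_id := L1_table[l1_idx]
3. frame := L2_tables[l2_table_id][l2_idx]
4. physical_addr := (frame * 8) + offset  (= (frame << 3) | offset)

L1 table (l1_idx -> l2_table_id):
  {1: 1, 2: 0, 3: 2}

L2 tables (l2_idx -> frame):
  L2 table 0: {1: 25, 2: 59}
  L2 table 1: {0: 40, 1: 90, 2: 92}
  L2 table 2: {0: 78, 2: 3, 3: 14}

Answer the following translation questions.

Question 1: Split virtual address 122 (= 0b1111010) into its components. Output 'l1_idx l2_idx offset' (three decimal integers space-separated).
Answer: 3 3 2

Derivation:
vaddr = 122 = 0b1111010
  top 2 bits -> l1_idx = 3
  next 2 bits -> l2_idx = 3
  bottom 3 bits -> offset = 2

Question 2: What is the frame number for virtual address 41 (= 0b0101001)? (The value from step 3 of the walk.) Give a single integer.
Answer: 90

Derivation:
vaddr = 41: l1_idx=1, l2_idx=1
L1[1] = 1; L2[1][1] = 90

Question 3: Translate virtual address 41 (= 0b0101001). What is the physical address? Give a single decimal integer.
vaddr = 41 = 0b0101001
Split: l1_idx=1, l2_idx=1, offset=1
L1[1] = 1
L2[1][1] = 90
paddr = 90 * 8 + 1 = 721

Answer: 721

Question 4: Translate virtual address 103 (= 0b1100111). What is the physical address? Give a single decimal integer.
Answer: 631

Derivation:
vaddr = 103 = 0b1100111
Split: l1_idx=3, l2_idx=0, offset=7
L1[3] = 2
L2[2][0] = 78
paddr = 78 * 8 + 7 = 631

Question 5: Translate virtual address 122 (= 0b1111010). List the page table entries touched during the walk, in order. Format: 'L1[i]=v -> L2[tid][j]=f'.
Answer: L1[3]=2 -> L2[2][3]=14

Derivation:
vaddr = 122 = 0b1111010
Split: l1_idx=3, l2_idx=3, offset=2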